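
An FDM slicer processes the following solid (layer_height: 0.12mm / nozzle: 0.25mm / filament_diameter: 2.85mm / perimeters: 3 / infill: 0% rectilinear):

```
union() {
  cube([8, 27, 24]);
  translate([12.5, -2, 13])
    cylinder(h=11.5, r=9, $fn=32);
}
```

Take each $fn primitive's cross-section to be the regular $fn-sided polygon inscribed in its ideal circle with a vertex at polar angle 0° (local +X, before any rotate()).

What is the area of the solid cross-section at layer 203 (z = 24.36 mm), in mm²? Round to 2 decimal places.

252.84 mm²

At z = 24.36 mm: the cube is not intersected at this z (z outside [0, 24]); the r=9 cylinder at (12.5, -2) gives a regular 32-gon of circumradius 9 (constant along its height) (area = (32/2)·9.000²·sin(360°/32) = 252.84 mm²); Merging all regions: only the r=9 cylinder at (12.5, -2) is present, so the union is just that shape — area = 252.84 mm². Overall, the cross-section is a single solid region. Net area = 252.84 mm².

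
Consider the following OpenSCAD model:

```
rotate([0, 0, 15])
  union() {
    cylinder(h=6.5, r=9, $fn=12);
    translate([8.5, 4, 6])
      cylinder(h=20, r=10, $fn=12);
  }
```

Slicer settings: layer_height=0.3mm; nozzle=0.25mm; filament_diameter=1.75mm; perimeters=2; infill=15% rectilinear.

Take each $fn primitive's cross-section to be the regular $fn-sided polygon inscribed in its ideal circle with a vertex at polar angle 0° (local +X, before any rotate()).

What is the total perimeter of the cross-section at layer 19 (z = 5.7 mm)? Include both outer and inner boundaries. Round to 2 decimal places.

55.90 mm

At z = 5.7 mm: the r=9 cylinder contributes a regular 12-gon of circumradius 9 (perimeter = 2·12·9.000·sin(180°/12) = 55.90 mm); the cylinder at (8.5, 4) is absent (z outside [6, 26]); Merging all regions: only the r=9 cylinder is present, so the union is just that shape — boundary = 55.90 mm; (rotated 15° about Z; rotation is an isometry so areas/perimeters/island counts are preserved). Overall, the cross-section is a single solid region. Total boundary length (outer) = 55.90 mm.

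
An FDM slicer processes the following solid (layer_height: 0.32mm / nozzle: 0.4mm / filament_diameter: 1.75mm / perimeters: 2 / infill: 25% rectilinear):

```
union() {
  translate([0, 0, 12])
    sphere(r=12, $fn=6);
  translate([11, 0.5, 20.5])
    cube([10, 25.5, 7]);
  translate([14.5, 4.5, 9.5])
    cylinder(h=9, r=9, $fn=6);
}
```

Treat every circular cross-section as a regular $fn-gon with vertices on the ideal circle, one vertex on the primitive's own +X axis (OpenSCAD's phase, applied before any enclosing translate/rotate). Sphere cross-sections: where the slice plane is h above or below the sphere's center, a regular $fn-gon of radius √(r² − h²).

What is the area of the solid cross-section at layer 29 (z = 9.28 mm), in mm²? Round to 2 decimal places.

354.90 mm²

At z = 9.28 mm: the r=12 sphere contributes a regular 6-gon of circumradius √(12²−2.72²) = 11.688 (area = (6/2)·11.688²·sin(360°/6) = 354.90 mm²); the cube at (11, 0.5) is not intersected at this z (z outside [20.5, 27.5]); the cylinder at (14.5, 4.5) is absent (z outside [9.5, 18.5]); Merging all regions: only the r=12 sphere is present, so the union is just that shape — area = 354.90 mm². Overall, the cross-section is a single solid region. Net area = 354.90 mm².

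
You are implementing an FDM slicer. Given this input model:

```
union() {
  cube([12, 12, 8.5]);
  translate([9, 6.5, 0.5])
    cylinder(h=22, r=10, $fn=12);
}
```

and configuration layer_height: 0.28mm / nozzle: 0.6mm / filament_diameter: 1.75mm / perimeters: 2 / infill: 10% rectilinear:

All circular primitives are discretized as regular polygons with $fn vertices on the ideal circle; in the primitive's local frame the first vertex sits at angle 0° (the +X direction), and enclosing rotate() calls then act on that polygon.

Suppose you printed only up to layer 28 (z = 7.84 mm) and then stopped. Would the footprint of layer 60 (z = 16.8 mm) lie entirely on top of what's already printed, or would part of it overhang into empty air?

Compare the two slices. At z = 7.84: the 12×12 cube contributes its full rectangle (area 144.00 mm²); the r=10 cylinder at (9, 6.5) contributes a regular 12-gon of circumradius 10 (area = (12/2)·10.000²·sin(360°/12) = 300.00 mm²); Taking the union: the regions partially overlap — summed areas 444.00 mm² minus the doubly-counted overlap 141.64 mm² gives 302.36 mm² — area = 302.36 mm². At z = 16.8: the cube does not reach this height (z outside [0, 8.5]); the r=10 cylinder at (9, 6.5) gives a regular 12-gon of circumradius 10 (constant along its height) (area = (12/2)·10.000²·sin(360°/12) = 300.00 mm²); Merging all regions: only the r=10 cylinder at (9, 6.5) is present, so the union is just that shape — area = 300.00 mm². Checking containment: the cross-section at z = 16.8 is a subset of the cross-section at z = 7.84.

entirely on top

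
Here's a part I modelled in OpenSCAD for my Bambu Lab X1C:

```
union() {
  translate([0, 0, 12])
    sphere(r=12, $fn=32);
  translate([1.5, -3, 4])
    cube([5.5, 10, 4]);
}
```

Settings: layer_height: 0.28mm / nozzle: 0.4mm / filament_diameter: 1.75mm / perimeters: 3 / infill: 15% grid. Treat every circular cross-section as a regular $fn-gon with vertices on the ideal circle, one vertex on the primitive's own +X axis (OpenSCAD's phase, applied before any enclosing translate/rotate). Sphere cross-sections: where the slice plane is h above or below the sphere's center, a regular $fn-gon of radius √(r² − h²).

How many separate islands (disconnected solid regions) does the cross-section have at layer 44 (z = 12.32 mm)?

1

At z = 12.32 mm: the r=12 sphere slices to a regular 32-gon of circumradius 11.996 (√(r²−h²) with h=0.32 from center); the cube at (1.5, -3) is not intersected at this z (z outside [4, 8]); Taking the union: only the r=12 sphere is present, so the union is just that shape — 1 connected region. Overall, the cross-section is a single solid region. Island count = 1.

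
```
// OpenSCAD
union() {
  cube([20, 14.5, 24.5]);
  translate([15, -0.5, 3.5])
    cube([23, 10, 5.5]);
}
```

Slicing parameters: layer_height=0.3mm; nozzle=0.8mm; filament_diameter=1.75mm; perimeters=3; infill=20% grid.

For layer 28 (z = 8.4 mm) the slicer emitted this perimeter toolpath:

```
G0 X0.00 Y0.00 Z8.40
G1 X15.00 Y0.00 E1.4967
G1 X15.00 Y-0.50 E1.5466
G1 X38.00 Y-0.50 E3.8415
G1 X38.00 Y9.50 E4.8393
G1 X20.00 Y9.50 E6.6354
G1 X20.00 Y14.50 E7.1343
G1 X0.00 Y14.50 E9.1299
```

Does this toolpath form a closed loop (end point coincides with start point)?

no

Start point (G0): (0.00, 0.00). End point (last G1): the path does not return to the start — open.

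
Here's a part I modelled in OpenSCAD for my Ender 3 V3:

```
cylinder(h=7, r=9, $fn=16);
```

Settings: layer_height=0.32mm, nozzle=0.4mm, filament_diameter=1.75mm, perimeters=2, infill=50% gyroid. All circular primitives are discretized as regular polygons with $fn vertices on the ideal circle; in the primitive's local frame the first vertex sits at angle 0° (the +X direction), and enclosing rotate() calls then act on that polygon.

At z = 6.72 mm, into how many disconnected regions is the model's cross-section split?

At z = 6.72 mm: the r=9 cylinder gives a regular 16-gon of circumradius 9 (constant along its height). The result has 1 disconnected region.

1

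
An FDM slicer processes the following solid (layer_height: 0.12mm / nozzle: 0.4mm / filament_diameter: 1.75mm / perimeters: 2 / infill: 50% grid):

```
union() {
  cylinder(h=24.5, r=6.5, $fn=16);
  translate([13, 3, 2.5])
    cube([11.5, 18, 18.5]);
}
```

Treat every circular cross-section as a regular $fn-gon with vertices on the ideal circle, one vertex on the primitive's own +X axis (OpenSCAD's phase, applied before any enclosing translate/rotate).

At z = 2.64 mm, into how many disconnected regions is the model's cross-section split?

2

At z = 2.64 mm: the cylinder: section is a regular 16-gon, circumradius r=6.5; the cube at (13, 3) is present — its section is the full 11.5×18 rectangle; Combining (union): the 2 present regions are separate (no shared area or edge), so areas and boundary lengths simply add and each stays a separate island — 2 connected regions. The result has 2 disconnected regions.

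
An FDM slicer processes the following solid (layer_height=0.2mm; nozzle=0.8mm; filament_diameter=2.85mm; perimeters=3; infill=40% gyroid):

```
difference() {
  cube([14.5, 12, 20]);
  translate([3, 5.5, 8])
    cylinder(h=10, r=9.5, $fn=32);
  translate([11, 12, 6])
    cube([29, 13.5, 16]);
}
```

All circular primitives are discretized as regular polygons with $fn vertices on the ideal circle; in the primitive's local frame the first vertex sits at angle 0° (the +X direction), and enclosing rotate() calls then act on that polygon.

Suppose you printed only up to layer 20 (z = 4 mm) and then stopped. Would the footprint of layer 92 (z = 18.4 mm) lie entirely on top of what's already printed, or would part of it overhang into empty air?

entirely on top

Compare the two slices. At z = 4: the cube is present — its section is the full 14.5×12 rectangle (area 174.00 mm²); the cylinder at (3, 5.5) is not intersected at this z (z outside [8, 18]); the cube at (11, 12) does not reach this height (z outside [6, 22]); Taking the first minus the rest: none of the subtracted shapes is present at this height, so the 14.5×12 cube is unchanged — area = 174.00 mm². At z = 18.4: the cube (footprint 14.5×12) is included at this height (area 174.00 mm²); the cylinder at (3, 5.5) does not reach this height (z outside [8, 18]); the 29×13.5 cube at (11, 12) contributes its full rectangle (area 391.50 mm²); Subtracting the remaining from the first: starting from the 14.5×12 cube (174.00 mm²), the 29×13.5 cube at (11, 12) misses the remaining region (no effect) — area = 174.00 mm². Checking containment: the cross-section at z = 18.4 is a subset of the cross-section at z = 4.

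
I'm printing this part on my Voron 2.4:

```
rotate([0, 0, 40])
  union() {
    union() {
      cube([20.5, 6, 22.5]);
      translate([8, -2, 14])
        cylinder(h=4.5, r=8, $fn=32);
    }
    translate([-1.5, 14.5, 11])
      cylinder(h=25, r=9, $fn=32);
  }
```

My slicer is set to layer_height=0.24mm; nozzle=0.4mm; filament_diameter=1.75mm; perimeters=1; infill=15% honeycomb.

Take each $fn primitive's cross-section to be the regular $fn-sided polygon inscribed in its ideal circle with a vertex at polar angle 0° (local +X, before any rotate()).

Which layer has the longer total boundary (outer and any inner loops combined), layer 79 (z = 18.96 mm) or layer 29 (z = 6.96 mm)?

Layer 79 (z = 18.96): the cube (footprint 20.5×6) is included at this height (perimeter 53.00 mm); the cylinder at (8, -2) is absent (z outside [14, 18.5]); Merging all regions: only the 20.5×6 cube is present, so the union is just that shape — boundary = 53.00 mm; the cylinder at (-1.5, 14.5): section is a regular 32-gon, circumradius r=9 (perimeter = 2·32·9.000·sin(180°/32) = 56.46 mm); Taking the union: the regions partially overlap (shared area 0.26 mm²), so the edge portions inside another operand are dropped and the merged outline is re-measured after clipping — boundary = 106.39 mm; (rotated 40° about Z; rotation is an isometry so areas/perimeters/island counts are preserved). So its perimeter = 106.39 mm. Layer 29 (z = 6.96): the cube (footprint 20.5×6) is included at this height (perimeter 53.00 mm); the cylinder at (8, -2) does not reach this height (z outside [14, 18.5]); Combining (union): only the 20.5×6 cube is present, so the union is just that shape — boundary = 53.00 mm; the cylinder at (-1.5, 14.5) is not intersected at this z (z outside [11, 36]); Merging all regions: only the result so far is present, so the union is just that shape — boundary = 53.00 mm; (rotated 40° about Z; rotation is an isometry so areas/perimeters/island counts are preserved). So its perimeter = 53.00 mm. Layer 79 is larger (106.39 vs 53.00 mm).

layer 79 (z = 18.96 mm)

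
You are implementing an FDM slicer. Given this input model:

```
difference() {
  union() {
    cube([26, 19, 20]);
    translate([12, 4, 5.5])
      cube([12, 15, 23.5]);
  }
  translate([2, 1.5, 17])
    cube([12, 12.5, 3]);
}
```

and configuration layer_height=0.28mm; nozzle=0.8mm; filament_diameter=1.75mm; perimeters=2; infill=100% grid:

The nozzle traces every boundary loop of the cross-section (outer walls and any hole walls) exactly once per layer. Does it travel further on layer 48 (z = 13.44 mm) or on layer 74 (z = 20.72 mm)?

Layer 48 (z = 13.44): the 26×19 cube contributes its full rectangle (perimeter 90.00 mm); the 12×15 cube at (12, 4) contributes its full rectangle (perimeter 54.00 mm); Combining (union): the 12×15 cube at (12, 4) lies entirely inside the 26×19 cube, so the union is just the 26×19 cube — boundary = 90.00 mm; the cube at (2, 1.5) is not intersected at this z (z outside [17, 20]); After the difference (first − rest): none of the subtracted shapes is present at this height, so that combined region is unchanged — boundary = 90.00 mm. So its perimeter = 90.00 mm. Layer 74 (z = 20.72): the cube does not reach this height (z outside [0, 20]); the 12×15 cube at (12, 4) contributes its full rectangle (perimeter 54.00 mm); Combining (union): only the 12×15 cube at (12, 4) is present, so the union is just that shape — boundary = 54.00 mm; the cube at (2, 1.5) does not reach this height (z outside [17, 20]); After the difference (first − rest): none of the subtracted shapes is present at this height, so the result so far is unchanged — boundary = 54.00 mm. So its perimeter = 54.00 mm. Layer 48 is larger (90.00 vs 54.00 mm).

layer 48 (z = 13.44 mm)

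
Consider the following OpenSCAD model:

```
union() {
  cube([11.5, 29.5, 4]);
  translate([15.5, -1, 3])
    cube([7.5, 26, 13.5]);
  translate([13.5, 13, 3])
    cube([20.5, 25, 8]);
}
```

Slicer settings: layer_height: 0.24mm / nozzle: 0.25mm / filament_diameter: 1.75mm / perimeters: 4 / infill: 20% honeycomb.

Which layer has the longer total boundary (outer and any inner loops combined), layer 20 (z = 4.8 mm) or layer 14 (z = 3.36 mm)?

layer 14 (z = 3.36 mm)

Layer 20 (z = 4.8): the cube is not intersected at this z (z outside [0, 4]); the cube at (15.5, -1) is present — its section is the full 7.5×26 rectangle (perimeter 67.00 mm); the cube at (13.5, 13) is present — its section is the full 20.5×25 rectangle (perimeter 91.00 mm); Taking the union: the regions partially overlap (shared area 90.00 mm²), so the edge portions inside another operand are dropped and the merged outline is re-measured after clipping — boundary = 119.00 mm. So its perimeter = 119.00 mm. Layer 14 (z = 3.36): the cube is present — its section is the full 11.5×29.5 rectangle (perimeter 82.00 mm); the cube at (15.5, -1) is present — its section is the full 7.5×26 rectangle (perimeter 67.00 mm); the cube at (13.5, 13) is present — its section is the full 20.5×25 rectangle (perimeter 91.00 mm); Merging all regions: the regions partially overlap (shared area 90.00 mm²), so the edge portions inside another operand are dropped and the merged outline is re-measured after clipping — boundary = 201.00 mm. So its perimeter = 201.00 mm. Layer 14 is larger (201.00 vs 119.00 mm).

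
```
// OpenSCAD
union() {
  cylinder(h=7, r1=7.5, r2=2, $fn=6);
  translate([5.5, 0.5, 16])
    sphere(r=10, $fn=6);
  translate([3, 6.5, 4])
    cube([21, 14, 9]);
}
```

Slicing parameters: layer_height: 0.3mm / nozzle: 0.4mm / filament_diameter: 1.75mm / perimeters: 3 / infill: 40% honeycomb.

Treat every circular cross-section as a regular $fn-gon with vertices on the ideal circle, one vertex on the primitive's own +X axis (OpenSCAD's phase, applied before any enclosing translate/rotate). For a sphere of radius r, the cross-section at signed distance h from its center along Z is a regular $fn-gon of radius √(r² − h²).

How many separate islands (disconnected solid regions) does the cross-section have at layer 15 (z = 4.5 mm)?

At z = 4.5 mm: the cone: at t=0.643 of its height the radius interpolates to r₁+(r₂−r₁)t = 3.964, giving a regular 6-gon of that circumradius; the sphere at (5.5, 0.5) is not intersected at this z (|z−center|=11.500 > r=10); the 21×14 cube at (3, 6.5) contributes its full rectangle; Combining (union): the 2 present regions are separate (no shared area or edge), so areas and boundary lengths simply add and each stays a separate island — 2 connected regions. Overall, the cross-section has 2 separate islands. Island count = 2.

2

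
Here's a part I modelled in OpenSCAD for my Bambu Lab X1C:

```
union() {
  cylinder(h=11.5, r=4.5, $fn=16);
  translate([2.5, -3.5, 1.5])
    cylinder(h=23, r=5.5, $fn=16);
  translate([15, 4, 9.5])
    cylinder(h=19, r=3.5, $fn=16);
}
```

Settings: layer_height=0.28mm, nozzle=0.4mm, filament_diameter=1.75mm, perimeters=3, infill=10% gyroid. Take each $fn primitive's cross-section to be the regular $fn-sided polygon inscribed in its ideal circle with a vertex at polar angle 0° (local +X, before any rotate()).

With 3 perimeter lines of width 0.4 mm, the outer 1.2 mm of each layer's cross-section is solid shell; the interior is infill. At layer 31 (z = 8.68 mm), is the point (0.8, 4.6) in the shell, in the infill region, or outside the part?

At z = 8.68 mm: the r=4.5 cylinder gives a regular 16-gon of circumradius 4.5 (constant along its height); the r=5.5 cylinder at (2.5, -3.5) contributes a regular 16-gon of circumradius 5.5; the cylinder at (15, 4) is not intersected at this z (z outside [9.5, 28.5]); Taking the union: the regions partially overlap (shared area 34.96 mm²), so overlapping operands fuse into one piece — 1 connected region. Overall, the cross-section is a single solid region. The nearest boundary edge runs (0.00, 4.50)→(1.72, 4.16); distance from the point to it = 0.25 mm. The point is not inside any of the regions above, so it lies outside the cross-section (0.25 mm from the nearest boundary).

outside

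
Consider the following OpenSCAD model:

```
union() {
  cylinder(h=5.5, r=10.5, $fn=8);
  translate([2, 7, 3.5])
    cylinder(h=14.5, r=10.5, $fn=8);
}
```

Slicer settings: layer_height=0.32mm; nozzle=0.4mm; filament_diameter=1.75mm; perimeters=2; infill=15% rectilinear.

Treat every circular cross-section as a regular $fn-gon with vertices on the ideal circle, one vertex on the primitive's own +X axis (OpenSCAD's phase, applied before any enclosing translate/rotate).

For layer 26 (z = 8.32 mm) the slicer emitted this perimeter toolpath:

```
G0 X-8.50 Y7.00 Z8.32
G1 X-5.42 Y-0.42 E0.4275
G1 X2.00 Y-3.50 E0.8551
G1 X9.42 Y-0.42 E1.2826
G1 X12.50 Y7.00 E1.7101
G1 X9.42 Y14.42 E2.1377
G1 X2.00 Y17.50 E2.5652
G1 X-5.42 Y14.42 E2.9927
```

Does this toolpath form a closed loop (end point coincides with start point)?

no

Start point (G0): (-8.50, 7.00). End point (last G1): the path does not return to the start — open.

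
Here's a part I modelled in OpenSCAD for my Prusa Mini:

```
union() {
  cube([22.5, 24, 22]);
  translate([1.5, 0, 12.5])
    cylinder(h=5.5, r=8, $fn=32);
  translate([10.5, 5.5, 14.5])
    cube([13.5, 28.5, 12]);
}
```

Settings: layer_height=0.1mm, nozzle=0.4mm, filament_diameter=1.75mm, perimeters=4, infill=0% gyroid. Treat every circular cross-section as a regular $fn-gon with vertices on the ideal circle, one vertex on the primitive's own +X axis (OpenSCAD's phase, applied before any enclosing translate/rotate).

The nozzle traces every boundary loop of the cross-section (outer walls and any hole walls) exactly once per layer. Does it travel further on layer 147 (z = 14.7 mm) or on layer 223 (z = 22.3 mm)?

Layer 147 (z = 14.7): the cube is present — its section is the full 22.5×24 rectangle (perimeter 93.00 mm); the r=8 cylinder at (1.5, 0) contributes a regular 32-gon of circumradius 8 (perimeter = 2·32·8.000·sin(180°/32) = 50.18 mm); the 13.5×28.5 cube at (10.5, 5.5) contributes its full rectangle (perimeter 84.00 mm); Merging all regions: the regions partially overlap (shared area 283.83 mm²), so the edge portions inside another operand are dropped and the merged outline is re-measured after clipping — boundary = 134.78 mm. So its perimeter = 134.78 mm. Layer 223 (z = 22.3): the cube does not reach this height (z outside [0, 22]); the cylinder at (1.5, 0) does not reach this height (z outside [12.5, 18]); the cube at (10.5, 5.5) (footprint 13.5×28.5) is included at this height (perimeter 84.00 mm); Taking the union: only the 13.5×28.5 cube at (10.5, 5.5) is present, so the union is just that shape — boundary = 84.00 mm. So its perimeter = 84.00 mm. Layer 147 is larger (134.78 vs 84.00 mm).

layer 147 (z = 14.7 mm)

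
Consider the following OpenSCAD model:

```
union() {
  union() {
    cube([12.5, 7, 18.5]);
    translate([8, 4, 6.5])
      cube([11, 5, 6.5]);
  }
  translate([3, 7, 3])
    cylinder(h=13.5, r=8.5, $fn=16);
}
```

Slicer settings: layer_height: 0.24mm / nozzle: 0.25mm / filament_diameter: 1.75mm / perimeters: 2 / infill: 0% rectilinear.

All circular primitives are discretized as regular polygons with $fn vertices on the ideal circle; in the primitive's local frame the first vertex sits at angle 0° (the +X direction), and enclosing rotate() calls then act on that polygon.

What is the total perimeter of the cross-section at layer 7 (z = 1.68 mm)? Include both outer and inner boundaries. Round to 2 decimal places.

39.00 mm

At z = 1.68 mm: the cube is present — its section is the full 12.5×7 rectangle (perimeter 39.00 mm); the cube at (8, 4) does not reach this height (z outside [6.5, 13]); Combining (union): only the 12.5×7 cube is present, so the union is just that shape — boundary = 39.00 mm; the cylinder at (3, 7) does not reach this height (z outside [3, 16.5]); Taking the union: only that combined region is present, so the union is just that shape — boundary = 39.00 mm. Overall, the cross-section is a single solid region. Total boundary length (outer) = 39.00 mm.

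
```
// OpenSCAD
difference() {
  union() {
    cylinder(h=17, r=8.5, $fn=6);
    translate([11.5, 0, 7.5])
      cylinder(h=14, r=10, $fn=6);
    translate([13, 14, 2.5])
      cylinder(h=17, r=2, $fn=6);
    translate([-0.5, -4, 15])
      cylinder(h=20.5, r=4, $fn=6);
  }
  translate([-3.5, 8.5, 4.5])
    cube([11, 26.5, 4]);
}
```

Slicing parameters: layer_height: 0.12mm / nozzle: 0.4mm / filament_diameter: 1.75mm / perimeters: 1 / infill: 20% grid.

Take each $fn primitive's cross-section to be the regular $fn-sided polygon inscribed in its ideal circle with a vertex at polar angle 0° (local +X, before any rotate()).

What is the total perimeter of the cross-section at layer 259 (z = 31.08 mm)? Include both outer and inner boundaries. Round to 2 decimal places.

At z = 31.08 mm: the cylinder is absent (z outside [0, 17]); the cylinder at (11.5, 0) does not reach this height (z outside [7.5, 21.5]); the cylinder at (13, 14) is absent (z outside [2.5, 19.5]); the cylinder at (-0.5, -4): section is a regular 6-gon, circumradius r=4 (perimeter = 2·6·4.000·sin(180°/6) = 24.00 mm); Taking the union: only the r=4 cylinder at (-0.5, -4) is present, so the union is just that shape — boundary = 24.00 mm; the cube at (-3.5, 8.5) does not reach this height (z outside [4.5, 8.5]); Taking the first minus the rest: none of the subtracted shapes is present at this height, so that combined region is unchanged — boundary = 24.00 mm. Overall, the cross-section is a single solid region. Total boundary length (outer) = 24.00 mm.

24.00 mm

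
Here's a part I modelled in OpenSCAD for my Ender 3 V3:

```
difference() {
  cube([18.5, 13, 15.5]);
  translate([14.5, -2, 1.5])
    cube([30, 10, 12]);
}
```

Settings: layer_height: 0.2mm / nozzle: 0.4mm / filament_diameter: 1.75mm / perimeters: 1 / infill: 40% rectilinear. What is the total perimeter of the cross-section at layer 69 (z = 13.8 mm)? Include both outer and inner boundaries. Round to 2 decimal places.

63.00 mm

At z = 13.8 mm: the 18.5×13 cube contributes its full rectangle (perimeter 63.00 mm); the cube at (14.5, -2) is not intersected at this z (z outside [1.5, 13.5]); Taking the first minus the rest: none of the subtracted shapes is present at this height, so the 18.5×13 cube is unchanged — boundary = 63.00 mm. Overall, the cross-section is a single solid region. Total boundary length (outer) = 63.00 mm.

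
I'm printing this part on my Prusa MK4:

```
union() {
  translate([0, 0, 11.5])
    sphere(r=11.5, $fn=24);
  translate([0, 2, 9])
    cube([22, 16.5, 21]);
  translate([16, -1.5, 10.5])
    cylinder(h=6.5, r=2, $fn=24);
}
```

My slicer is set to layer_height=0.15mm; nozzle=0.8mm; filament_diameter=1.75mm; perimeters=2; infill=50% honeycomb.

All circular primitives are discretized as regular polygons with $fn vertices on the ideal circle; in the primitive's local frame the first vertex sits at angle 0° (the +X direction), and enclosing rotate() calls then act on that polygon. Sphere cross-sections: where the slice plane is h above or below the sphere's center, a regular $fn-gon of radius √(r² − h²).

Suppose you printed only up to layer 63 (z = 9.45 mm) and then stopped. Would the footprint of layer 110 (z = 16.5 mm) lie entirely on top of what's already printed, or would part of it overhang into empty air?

Compare the two slices. At z = 9.45: the r=11.5 sphere slices to a regular 24-gon of circumradius 11.316 (√(r²−h²) with h=2.05 from center) (area = (24/2)·11.316²·sin(360°/24) = 397.69 mm²); the cube at (0, 2) is present — its section is the full 22×16.5 rectangle (area 363.00 mm²); the cylinder at (16, -1.5) does not reach this height (z outside [10.5, 17]); Taking the union: the regions partially overlap — summed areas 760.69 mm² minus the doubly-counted overlap 77.06 mm² gives 683.64 mm² — area = 683.64 mm². At z = 16.5: the r=11.5 sphere slices to a regular 24-gon of circumradius 10.356 (√(r²−h²) with h=5 from center) (area = (24/2)·10.356²·sin(360°/24) = 333.10 mm²); the cube at (0, 2) is present — its section is the full 22×16.5 rectangle (area 363.00 mm²); the cylinder at (16, -1.5): section is a regular 24-gon, circumradius r=2 (area = (24/2)·2.000²·sin(360°/24) = 12.42 mm²); Merging all regions: the regions partially overlap — summed areas 708.52 mm² minus the doubly-counted overlap 62.83 mm² gives 645.70 mm² — area = 645.70 mm². Checking containment: at z = 16.5 the cross-section extends beyond the z = 9.45 cross-section by about 12.42 mm².

part overhangs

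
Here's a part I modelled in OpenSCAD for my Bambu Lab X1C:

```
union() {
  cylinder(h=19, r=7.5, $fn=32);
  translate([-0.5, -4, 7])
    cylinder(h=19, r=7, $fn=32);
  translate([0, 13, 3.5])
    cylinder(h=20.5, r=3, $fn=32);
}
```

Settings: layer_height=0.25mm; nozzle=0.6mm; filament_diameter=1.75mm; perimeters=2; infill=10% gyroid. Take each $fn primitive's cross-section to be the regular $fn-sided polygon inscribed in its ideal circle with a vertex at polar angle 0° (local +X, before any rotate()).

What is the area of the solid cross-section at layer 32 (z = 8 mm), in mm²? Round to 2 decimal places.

At z = 8 mm: the r=7.5 cylinder contributes a regular 32-gon of circumradius 7.5 (area = (32/2)·7.500²·sin(360°/32) = 175.58 mm²); the r=7 cylinder at (-0.5, -4) gives a regular 32-gon of circumradius 7 (constant along its height) (area = (32/2)·7.000²·sin(360°/32) = 152.95 mm²); the cylinder at (0, 13): section is a regular 32-gon, circumradius r=3 (area = (32/2)·3.000²·sin(360°/32) = 28.09 mm²); Combining (union): the regions partially overlap — summed areas 356.63 mm² minus the doubly-counted overlap 106.30 mm² gives 250.32 mm² — area = 250.32 mm². Overall, the cross-section has 2 separate islands. Net area = 250.32 mm².

250.32 mm²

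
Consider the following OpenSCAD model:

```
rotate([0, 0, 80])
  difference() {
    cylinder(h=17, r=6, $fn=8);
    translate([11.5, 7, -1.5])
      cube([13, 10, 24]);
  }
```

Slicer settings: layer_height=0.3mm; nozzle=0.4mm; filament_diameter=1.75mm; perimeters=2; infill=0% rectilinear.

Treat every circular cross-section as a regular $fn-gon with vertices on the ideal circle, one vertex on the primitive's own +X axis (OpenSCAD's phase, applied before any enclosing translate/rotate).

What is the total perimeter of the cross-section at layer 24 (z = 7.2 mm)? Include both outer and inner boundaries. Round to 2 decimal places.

36.74 mm

At z = 7.2 mm: the r=6 cylinder gives a regular 8-gon of circumradius 6 (constant along its height) (perimeter = 2·8·6.000·sin(180°/8) = 36.74 mm); the 13×10 cube at (11.5, 7) contributes its full rectangle (perimeter 46.00 mm); After the difference (first − rest): starting from the r=6 cylinder, the 13×10 cube at (11.5, 7) misses the remaining region (no effect) — boundary = 36.74 mm; (rotated 80° about Z; rotation is an isometry so areas/perimeters/island counts are preserved). Overall, the cross-section is a single solid region. Total boundary length (outer) = 36.74 mm.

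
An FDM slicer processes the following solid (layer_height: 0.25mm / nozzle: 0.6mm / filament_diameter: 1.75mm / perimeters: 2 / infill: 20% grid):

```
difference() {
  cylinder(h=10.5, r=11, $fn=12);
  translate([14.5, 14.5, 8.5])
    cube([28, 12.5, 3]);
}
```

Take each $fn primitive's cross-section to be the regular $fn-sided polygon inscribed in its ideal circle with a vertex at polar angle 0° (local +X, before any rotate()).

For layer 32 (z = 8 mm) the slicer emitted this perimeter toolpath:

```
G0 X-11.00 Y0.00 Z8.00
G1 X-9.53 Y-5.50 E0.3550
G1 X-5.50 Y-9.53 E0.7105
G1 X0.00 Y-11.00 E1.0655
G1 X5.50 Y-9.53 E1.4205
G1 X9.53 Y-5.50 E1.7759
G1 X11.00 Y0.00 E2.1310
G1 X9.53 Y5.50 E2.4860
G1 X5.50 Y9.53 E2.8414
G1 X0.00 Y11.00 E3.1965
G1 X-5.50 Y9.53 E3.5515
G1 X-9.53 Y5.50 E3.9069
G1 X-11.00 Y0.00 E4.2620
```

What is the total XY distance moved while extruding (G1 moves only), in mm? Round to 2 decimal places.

Sum the Euclidean lengths of each G1 segment: total = 68.34 mm.

68.34 mm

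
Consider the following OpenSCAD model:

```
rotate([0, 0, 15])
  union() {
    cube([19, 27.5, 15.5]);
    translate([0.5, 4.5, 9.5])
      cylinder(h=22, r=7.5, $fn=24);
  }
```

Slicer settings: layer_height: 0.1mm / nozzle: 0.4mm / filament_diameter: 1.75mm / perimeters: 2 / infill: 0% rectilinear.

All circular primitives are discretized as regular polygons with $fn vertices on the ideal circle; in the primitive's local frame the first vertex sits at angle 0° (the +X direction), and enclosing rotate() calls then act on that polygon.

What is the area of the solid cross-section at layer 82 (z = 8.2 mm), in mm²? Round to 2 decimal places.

At z = 8.2 mm: the cube is present — its section is the full 19×27.5 rectangle (area 522.50 mm²); the cylinder at (0.5, 4.5) does not reach this height (z outside [9.5, 31.5]); Merging all regions: only the 19×27.5 cube is present, so the union is just that shape — area = 522.50 mm²; (rotated 15° about Z; rotation is an isometry so areas/perimeters/island counts are preserved). Overall, the cross-section is a single solid region. Net area = 522.50 mm².

522.50 mm²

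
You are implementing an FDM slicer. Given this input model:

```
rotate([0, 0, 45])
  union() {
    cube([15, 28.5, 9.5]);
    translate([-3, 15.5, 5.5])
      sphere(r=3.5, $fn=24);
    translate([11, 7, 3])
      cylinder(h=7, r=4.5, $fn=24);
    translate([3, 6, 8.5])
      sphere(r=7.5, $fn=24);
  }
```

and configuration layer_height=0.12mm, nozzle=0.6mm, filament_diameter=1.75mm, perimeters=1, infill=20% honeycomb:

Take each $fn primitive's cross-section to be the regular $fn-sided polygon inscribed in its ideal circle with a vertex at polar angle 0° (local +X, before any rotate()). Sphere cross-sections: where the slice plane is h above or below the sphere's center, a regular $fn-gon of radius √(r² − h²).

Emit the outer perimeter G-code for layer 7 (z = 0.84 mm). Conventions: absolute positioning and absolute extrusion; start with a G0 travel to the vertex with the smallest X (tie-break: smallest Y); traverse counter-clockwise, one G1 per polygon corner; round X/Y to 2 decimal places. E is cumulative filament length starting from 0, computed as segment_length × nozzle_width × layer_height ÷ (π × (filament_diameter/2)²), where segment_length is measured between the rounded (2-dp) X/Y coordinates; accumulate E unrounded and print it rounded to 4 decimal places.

G0 X-20.15 Y20.15 Z0.84
G1 X0.00 Y0.00 E0.8530
G1 X10.61 Y10.61 E1.3022
G1 X-9.55 Y30.76 E2.1554
G1 X-20.15 Y20.15 E2.6043

At z = 0.84 mm: the cube (footprint 15×28.5) is included at this height; the sphere at (-3, 15.5) does not reach this height (|z−center|=4.660 > r=3.5); the cylinder at (11, 7) is not intersected at this z (z outside [3, 10]); the sphere at (3, 6) is not intersected at this z (|z−center|=7.660 > r=7.5); Taking the union: only the 15×28.5 cube is present, so the union is just that shape — 1 connected region; (rotated 45° about Z; rotation is an isometry so areas/perimeters/island counts are preserved). The outline is a single polygon with 4 vertices. Extrusion per mm of travel: 0.6 × 0.12 / (π × 0.875²) = 0.029934. Accumulating E over each segment gives final E = 2.6043.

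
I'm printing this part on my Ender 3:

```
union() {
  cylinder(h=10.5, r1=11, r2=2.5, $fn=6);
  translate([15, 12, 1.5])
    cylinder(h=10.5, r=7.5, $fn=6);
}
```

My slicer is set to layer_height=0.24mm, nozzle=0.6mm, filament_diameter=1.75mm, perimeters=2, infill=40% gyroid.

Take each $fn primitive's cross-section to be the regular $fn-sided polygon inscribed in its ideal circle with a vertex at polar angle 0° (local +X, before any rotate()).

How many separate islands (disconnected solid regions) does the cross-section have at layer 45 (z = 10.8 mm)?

At z = 10.8 mm: the cone is absent (z outside [0, 10.5]); the r=7.5 cylinder at (15, 12) gives a regular 6-gon of circumradius 7.5 (constant along its height); Combining (union): only the r=7.5 cylinder at (15, 12) is present, so the union is just that shape — 1 connected region. Overall, the cross-section is a single solid region. Island count = 1.

1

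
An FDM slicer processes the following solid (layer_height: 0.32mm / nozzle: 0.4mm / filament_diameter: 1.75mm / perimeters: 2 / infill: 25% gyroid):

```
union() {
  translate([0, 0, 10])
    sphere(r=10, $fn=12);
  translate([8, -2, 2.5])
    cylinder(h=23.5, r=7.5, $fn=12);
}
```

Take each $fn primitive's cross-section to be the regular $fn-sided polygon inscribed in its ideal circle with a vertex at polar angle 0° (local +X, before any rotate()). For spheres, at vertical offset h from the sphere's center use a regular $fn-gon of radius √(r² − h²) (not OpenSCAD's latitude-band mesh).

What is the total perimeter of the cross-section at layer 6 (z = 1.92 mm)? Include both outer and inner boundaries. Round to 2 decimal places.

36.60 mm

At z = 1.92 mm: the r=10 sphere contributes a regular 12-gon of circumradius √(10²−8.08²) = 5.892 (perimeter = 2·12·5.892·sin(180°/12) = 36.60 mm); the cylinder at (8, -2) is not intersected at this z (z outside [2.5, 26]); Combining (union): only the r=10 sphere is present, so the union is just that shape — boundary = 36.60 mm. Overall, the cross-section is a single solid region. Total boundary length (outer) = 36.60 mm.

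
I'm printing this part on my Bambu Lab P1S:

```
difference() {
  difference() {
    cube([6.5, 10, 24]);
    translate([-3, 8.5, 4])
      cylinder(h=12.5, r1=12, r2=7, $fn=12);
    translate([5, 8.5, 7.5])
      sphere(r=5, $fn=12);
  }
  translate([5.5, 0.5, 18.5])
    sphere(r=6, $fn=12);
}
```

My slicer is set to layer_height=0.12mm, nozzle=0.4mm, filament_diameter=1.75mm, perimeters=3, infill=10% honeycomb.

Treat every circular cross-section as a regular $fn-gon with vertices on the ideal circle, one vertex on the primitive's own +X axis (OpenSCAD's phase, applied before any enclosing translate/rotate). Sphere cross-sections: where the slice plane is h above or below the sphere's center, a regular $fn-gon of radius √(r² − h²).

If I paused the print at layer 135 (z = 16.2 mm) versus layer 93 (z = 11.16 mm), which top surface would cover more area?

Layer 135 (z = 16.2): the cube (footprint 6.5×10) is included at this height (area 65.00 mm²); the cone at (-3, 8.5): at t=0.976 of its height the radius interpolates to r₁+(r₂−r₁)t = 7.120, giving a regular 12-gon of that circumradius (area = (12/2)·7.120²·sin(360°/12) = 152.08 mm²); the sphere at (5, 8.5) is absent (|z−center|=8.700 > r=5); Taking the first minus the rest: starting from the 6.5×10 cube (65.00 mm²), the cone at (-3, 8.5) partially overlaps it — only the 23.75 mm² overlap (of its 152.08 mm²) is removed, clipping the outline — area = 41.25 mm²; the r=6 sphere at (5.5, 0.5) contributes a regular 12-gon of circumradius √(6²−2.3²) = 5.542 (area = (12/2)·5.542²·sin(360°/12) = 92.13 mm²); Taking the first minus the rest: starting from the result so far (41.25 mm²), the r=6 sphere at (5.5, 0.5) partially overlaps it — only the 29.64 mm² overlap (of its 92.13 mm²) is removed, clipping the outline — area = 11.62 mm². So its area = 11.62 mm². Layer 93 (z = 11.16): the cube is present — its section is the full 6.5×10 rectangle (area 65.00 mm²); the cone at (-3, 8.5) contributes a regular 12-gon of circumradius 9.136 (interpolated between r1=12 and r2=7 at t=0.573) (area = (12/2)·9.136²·sin(360°/12) = 250.40 mm²); the r=5 sphere at (5, 8.5) contributes a regular 12-gon of circumradius √(5²−3.66²) = 3.407 (area = (12/2)·3.407²·sin(360°/12) = 34.81 mm²); After the difference (first − rest): starting from the 6.5×10 cube (65.00 mm²), the cone at (-3, 8.5) partially overlaps it — only the 45.30 mm² overlap (of its 250.40 mm²) is removed, clipping the outline; the r=5 sphere at (5, 8.5) partially overlaps it — only the 3.35 mm² overlap (of its 34.81 mm²) is removed, clipping the outline — area = 16.35 mm²; the sphere at (5.5, 0.5) is absent (|z−center|=7.340 > r=6); Taking the first minus the rest: none of the subtracted shapes is present at this height, so the result so far is unchanged — area = 16.35 mm². So its area = 16.35 mm². Layer 93 is larger (16.35 vs 11.62 mm²).

layer 93 (z = 11.16 mm)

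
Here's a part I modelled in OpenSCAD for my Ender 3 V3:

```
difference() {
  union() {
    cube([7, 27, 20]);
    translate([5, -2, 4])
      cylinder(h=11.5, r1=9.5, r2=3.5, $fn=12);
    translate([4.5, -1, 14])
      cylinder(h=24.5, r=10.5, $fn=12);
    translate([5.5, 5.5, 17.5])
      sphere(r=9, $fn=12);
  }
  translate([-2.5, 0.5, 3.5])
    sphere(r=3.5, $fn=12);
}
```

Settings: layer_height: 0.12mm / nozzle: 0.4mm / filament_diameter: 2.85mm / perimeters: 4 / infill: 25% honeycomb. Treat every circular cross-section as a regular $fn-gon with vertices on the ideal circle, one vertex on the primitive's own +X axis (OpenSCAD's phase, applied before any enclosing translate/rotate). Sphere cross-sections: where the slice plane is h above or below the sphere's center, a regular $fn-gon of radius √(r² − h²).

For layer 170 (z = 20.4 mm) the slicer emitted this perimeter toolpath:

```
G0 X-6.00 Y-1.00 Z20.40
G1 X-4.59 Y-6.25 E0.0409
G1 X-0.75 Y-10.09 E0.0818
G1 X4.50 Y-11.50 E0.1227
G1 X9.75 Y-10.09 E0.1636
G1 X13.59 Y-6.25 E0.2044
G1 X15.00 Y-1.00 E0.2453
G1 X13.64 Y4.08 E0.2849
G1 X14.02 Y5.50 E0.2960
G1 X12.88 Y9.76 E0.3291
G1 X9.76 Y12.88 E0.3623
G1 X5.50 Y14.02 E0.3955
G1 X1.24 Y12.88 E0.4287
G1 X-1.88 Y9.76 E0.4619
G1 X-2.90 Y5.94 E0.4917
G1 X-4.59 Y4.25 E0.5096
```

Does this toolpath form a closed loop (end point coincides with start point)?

no

Start point (G0): (-6.00, -1.00). End point (last G1): the path does not return to the start — open.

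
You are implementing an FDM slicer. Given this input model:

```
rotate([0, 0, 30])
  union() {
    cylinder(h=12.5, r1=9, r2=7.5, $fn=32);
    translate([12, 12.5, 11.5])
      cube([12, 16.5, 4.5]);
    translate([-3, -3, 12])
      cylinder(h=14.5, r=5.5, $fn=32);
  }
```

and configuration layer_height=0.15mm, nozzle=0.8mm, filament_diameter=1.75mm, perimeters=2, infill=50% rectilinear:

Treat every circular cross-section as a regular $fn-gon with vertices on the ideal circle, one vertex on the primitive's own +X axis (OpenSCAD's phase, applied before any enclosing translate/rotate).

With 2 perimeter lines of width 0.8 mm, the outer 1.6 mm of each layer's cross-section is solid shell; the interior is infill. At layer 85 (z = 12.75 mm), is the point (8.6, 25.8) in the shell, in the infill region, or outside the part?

infill

At z = 12.75 mm: the cone does not reach this height (z outside [0, 12.5]); the cube at (12, 12.5) (footprint 12×16.5) is included at this height; the r=5.5 cylinder at (-3, -3) gives a regular 32-gon of circumradius 5.5 (constant along its height); Combining (union): the 2 present regions are separate (no shared area or edge), so areas and boundary lengths simply add and each stays a separate island — 2 connected regions; (whole slice rotated 30° about Z — lengths, areas and connectivity unchanged). Overall, the cross-section has 2 separate islands. Undo the 30° rotation: the query point maps to (20.348, 18.043) in the un-rotated model frame. The nearest boundary edge runs (24.00, 29.00)→(24.00, 12.50); distance from the point to it = 3.65 mm. (Shell/infill is judged within the island containing the point — the largest one.) The point is inside the cross-section and 3.65 mm from the nearest boundary — more than the 1.6 mm shell width (2 × 0.8), so it's in the infill interior.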